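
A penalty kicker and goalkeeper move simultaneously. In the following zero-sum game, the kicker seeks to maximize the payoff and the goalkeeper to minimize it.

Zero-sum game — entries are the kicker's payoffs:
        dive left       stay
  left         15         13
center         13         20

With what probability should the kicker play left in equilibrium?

7/9

Row minima are 13 and 13, so the kicker's maximin is 13; column maxima are 15 and 20, so the goalkeeper's minimax is 15. These differ, so the equilibrium is in mixed strategies.
Let the kicker play left with probability p. The goalkeeper is indifferent when 15p + 13(1−p) = 13p + 20(1−p), giving p = 7/9.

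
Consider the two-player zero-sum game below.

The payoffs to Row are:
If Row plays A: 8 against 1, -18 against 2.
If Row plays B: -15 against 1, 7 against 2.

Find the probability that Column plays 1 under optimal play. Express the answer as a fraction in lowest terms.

25/48

Row minima are -18 and -15, so Row's maximin is -15; column maxima are 8 and 7, so Column's minimax is 7. These differ, so the equilibrium is in mixed strategies.
Let Column play 1 with probability q. Row is indifferent when 8q − 18(1−q) = −15q + 7(1−q), giving q = 25/48.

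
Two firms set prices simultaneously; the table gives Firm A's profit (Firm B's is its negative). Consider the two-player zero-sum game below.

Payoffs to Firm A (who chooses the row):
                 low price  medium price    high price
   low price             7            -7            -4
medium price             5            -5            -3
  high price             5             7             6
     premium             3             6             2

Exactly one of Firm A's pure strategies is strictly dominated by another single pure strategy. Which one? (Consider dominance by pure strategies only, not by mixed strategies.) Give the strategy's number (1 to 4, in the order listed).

Compare premium with high price: 5 > 3, 7 > 6, 6 > 2.
So high price strictly dominates premium for Firm A; premium is strictly dominated.

4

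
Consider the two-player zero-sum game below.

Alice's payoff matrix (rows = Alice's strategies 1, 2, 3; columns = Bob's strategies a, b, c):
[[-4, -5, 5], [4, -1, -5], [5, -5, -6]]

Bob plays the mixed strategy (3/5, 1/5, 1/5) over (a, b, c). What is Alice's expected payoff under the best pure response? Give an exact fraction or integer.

1: (-4)·(3/5) + (-5)·(1/5) + (5)·(1/5) = -12/5.
2: (4)·(3/5) + (-1)·(1/5) + (-5)·(1/5) = 6/5.
3: (5)·(3/5) + (-5)·(1/5) + (-6)·(1/5) = 4/5.
The best pure response is 2 with expected payoff 6/5.

6/5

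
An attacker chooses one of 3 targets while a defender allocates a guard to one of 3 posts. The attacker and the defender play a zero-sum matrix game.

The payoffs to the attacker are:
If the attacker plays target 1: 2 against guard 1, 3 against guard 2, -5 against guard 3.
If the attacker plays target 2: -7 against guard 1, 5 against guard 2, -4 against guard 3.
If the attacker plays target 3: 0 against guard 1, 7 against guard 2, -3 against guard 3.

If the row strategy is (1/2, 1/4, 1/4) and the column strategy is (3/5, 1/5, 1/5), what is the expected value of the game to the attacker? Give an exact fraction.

Against (3/5, 1/5, 1/5), each row's expected payoff is target 1: 4/5; target 2: -4; target 3: 4/5.
Taking the (1/2, 1/4, 1/4)-weighted average: (1/2)·(4/5) + (1/4)·(-4) + (1/4)·(4/5) = -2/5.

-2/5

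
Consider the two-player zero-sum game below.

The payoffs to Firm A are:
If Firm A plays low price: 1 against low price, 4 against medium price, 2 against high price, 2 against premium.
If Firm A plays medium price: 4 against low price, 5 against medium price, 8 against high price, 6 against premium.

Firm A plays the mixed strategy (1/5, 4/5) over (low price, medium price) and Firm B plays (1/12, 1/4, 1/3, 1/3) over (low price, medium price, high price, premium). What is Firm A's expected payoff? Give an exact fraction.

329/60

Against (1/12, 1/4, 1/3, 1/3), each row's expected payoff is low price: 29/12; medium price: 25/4.
Taking the (1/5, 4/5)-weighted average: (1/5)·(29/12) + (4/5)·(25/4) = 329/60.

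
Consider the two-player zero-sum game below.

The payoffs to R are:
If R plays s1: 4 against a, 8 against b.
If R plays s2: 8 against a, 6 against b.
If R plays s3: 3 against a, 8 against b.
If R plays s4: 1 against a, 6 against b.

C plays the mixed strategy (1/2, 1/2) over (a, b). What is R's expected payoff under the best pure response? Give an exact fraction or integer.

7

s1: (4)·(1/2) + (8)·(1/2) = 6.
s2: (8)·(1/2) + (6)·(1/2) = 7.
s3: (3)·(1/2) + (8)·(1/2) = 11/2.
s4: (1)·(1/2) + (6)·(1/2) = 7/2.
The best pure response is s2 with expected payoff 7.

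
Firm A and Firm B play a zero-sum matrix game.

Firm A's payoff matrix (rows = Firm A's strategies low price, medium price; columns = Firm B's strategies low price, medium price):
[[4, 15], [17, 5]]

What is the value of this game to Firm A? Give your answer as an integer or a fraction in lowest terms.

Row minima are 4 and 5, so Firm A's maximin is 5; column maxima are 17 and 15, so Firm B's minimax is 15. These differ, so the equilibrium is in mixed strategies.
Let Firm A play low price with probability p. Firm B is indifferent when 4p + 17(1−p) = 15p + 5(1−p), giving p = 12/23.
Let Firm B play low price with probability q. Firm A is indifferent when 4q + 15(1−q) = 17q + 5(1−q), giving q = 10/23.
The value is 4·(10/23) + (15)·(13/23) = 235/23.

235/23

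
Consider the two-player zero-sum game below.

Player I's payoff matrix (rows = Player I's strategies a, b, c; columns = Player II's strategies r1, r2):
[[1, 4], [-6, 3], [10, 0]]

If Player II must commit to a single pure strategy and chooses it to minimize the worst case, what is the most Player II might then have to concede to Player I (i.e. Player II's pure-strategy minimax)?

4

The worst case (largest entry) in each column is r1: 10, r2: 4.
The best (smallest) of these is 4.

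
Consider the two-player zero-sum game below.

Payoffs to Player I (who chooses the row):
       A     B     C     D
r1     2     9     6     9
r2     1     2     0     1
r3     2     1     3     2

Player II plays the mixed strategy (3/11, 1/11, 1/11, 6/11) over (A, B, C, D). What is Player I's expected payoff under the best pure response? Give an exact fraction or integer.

75/11

r1: (2)·(3/11) + (9)·(1/11) + (6)·(1/11) + (9)·(6/11) = 75/11.
r2: (1)·(3/11) + (2)·(1/11) + (0)·(1/11) + (1)·(6/11) = 1.
r3: (2)·(3/11) + (1)·(1/11) + (3)·(1/11) + (2)·(6/11) = 2.
The best pure response is r1 with expected payoff 75/11.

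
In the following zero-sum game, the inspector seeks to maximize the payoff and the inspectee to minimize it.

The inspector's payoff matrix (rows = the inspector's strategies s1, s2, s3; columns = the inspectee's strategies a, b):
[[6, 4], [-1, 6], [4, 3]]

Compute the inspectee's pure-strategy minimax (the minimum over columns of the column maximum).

The worst case (largest entry) in each column is a: 6, b: 6.
The best (smallest) of these is 6.

6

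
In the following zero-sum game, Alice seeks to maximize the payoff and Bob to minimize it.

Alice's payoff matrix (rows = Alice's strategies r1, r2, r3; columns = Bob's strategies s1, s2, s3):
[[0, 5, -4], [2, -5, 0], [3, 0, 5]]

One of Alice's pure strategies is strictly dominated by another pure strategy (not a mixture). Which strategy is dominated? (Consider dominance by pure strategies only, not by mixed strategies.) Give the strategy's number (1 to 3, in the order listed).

Compare r2 with r3: 3 > 2, 0 > -5, 5 > 0.
So r3 strictly dominates r2 for Alice; r2 is strictly dominated.

2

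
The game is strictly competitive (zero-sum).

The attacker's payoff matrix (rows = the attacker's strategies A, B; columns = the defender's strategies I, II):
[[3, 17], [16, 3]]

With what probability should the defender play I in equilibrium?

Row minima are 3 and 3, so the attacker's maximin is 3; column maxima are 16 and 17, so the defender's minimax is 16. These differ, so the equilibrium is in mixed strategies.
Let the defender play I with probability q. The attacker is indifferent when 3q + 17(1−q) = 16q + 3(1−q), giving q = 14/27.

14/27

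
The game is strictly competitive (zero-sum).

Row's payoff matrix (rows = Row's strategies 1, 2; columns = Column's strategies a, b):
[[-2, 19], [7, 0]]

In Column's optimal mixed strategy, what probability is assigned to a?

19/28

Row minima are -2 and 0, so Row's maximin is 0; column maxima are 7 and 19, so Column's minimax is 7. These differ, so the equilibrium is in mixed strategies.
Let Column play a with probability q. Row is indifferent when −2q + 19(1−q) = 7q, giving q = 19/28.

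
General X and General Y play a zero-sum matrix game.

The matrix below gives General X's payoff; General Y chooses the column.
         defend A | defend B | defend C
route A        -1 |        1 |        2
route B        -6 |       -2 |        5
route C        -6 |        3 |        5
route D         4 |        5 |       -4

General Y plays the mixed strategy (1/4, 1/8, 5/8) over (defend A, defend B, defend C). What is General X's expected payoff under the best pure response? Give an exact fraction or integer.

route A: (-1)·(1/4) + (1)·(1/8) + (2)·(5/8) = 9/8.
route B: (-6)·(1/4) + (-2)·(1/8) + (5)·(5/8) = 11/8.
route C: (-6)·(1/4) + (3)·(1/8) + (5)·(5/8) = 2.
route D: (4)·(1/4) + (5)·(1/8) + (-4)·(5/8) = -7/8.
The best pure response is route C with expected payoff 2.

2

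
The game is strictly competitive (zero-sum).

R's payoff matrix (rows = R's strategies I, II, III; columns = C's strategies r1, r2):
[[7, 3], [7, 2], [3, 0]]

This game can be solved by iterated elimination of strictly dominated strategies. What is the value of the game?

Row III is strictly dominated by row I (7>3, 3>0); eliminate III.
Column r1 is strictly dominated by r2 for C (3<7, 2<7); eliminate r1.
Row II is strictly dominated by row I (3>2); eliminate II.
Only (I, r2) remains, with payoff 3.

3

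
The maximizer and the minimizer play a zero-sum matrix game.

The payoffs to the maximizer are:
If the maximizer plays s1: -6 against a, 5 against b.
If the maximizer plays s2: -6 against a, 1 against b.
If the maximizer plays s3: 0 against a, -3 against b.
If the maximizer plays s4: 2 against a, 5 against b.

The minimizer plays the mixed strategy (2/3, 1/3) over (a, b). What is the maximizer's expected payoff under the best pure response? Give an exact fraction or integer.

s1: (-6)·(2/3) + (5)·(1/3) = -7/3.
s2: (-6)·(2/3) + (1)·(1/3) = -11/3.
s3: (0)·(2/3) + (-3)·(1/3) = -1.
s4: (2)·(2/3) + (5)·(1/3) = 3.
The best pure response is s4 with expected payoff 3.

3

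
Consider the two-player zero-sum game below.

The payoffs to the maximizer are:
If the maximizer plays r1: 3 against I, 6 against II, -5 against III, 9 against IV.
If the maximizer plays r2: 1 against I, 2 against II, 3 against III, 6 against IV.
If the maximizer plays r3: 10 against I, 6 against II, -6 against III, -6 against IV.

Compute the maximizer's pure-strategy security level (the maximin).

1

The worst-case payoff for each row is r1: -5, r2: 1, r3: -6.
The best of these is 1.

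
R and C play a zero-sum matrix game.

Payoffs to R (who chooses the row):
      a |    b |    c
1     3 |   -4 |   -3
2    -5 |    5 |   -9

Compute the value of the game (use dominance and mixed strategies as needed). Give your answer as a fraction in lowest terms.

Column a is strictly dominated by c for C (it gives R more in every row).
The remaining 2×2 game on (1, 2) × (b, c) has no saddle point. Let R play 1 with probability p; indifference gives −4p + 5(1−p) = −3p − 9(1−p), so p = 14/15.
Similarly C's optimal q on b is 2/5, and the value is -4·(2/5) + (-3)·(3/5) = -17/5.

-17/5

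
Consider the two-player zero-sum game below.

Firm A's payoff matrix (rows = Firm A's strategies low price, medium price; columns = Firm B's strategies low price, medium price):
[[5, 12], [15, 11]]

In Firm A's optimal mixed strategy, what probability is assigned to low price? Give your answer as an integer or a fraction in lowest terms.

4/11

Row minima are 5 and 11, so Firm A's maximin is 11; column maxima are 15 and 12, so Firm B's minimax is 12. These differ, so the equilibrium is in mixed strategies.
Let Firm A play low price with probability p. Firm B is indifferent when 5p + 15(1−p) = 12p + 11(1−p), giving p = 4/11.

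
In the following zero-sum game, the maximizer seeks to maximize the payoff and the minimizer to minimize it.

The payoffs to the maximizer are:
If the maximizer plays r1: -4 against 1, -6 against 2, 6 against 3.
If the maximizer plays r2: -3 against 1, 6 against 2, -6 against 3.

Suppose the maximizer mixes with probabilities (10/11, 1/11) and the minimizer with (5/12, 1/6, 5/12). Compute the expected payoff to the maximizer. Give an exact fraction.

-53/132

Against (5/12, 1/6, 5/12), each row's expected payoff is r1: -1/6; r2: -11/4.
Taking the (10/11, 1/11)-weighted average: (10/11)·(-1/6) + (1/11)·(-11/4) = -53/132.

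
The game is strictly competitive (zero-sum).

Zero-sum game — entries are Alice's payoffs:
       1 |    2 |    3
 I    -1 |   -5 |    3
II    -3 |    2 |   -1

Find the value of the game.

Column 3 is strictly dominated by 1 for Bob (it gives Alice more in every row).
The remaining 2×2 game on (I, II) × (1, 2) has no saddle point. Let Alice play I with probability p; indifference gives −p − 3(1−p) = −5p + 2(1−p), so p = 5/9.
Similarly Bob's optimal q on 1 is 7/9, and the value is -1·(7/9) + (-5)·(2/9) = -17/9.

-17/9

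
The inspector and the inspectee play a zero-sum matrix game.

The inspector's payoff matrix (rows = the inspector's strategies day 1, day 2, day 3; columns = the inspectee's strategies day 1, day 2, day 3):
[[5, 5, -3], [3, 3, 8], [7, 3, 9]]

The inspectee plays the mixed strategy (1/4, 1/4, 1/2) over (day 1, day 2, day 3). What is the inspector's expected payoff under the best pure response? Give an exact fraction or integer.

day 1: (5)·(1/4) + (5)·(1/4) + (-3)·(1/2) = 1.
day 2: (3)·(1/4) + (3)·(1/4) + (8)·(1/2) = 11/2.
day 3: (7)·(1/4) + (3)·(1/4) + (9)·(1/2) = 7.
The best pure response is day 3 with expected payoff 7.

7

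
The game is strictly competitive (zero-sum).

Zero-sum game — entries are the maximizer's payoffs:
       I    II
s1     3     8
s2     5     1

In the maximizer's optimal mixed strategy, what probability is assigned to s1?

4/9

Row minima are 3 and 1, so the maximizer's maximin is 3; column maxima are 5 and 8, so the minimizer's minimax is 5. These differ, so the equilibrium is in mixed strategies.
Let the maximizer play s1 with probability p. The minimizer is indifferent when 3p + 5(1−p) = 8p + (1−p), giving p = 4/9.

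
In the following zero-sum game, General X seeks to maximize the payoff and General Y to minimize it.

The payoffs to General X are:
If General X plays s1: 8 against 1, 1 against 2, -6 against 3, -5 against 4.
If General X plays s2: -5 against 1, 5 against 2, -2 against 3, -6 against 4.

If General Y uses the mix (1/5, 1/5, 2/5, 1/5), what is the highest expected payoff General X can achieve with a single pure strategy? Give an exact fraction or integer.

s1: (8)·(1/5) + (1)·(1/5) + (-6)·(2/5) + (-5)·(1/5) = -8/5.
s2: (-5)·(1/5) + (5)·(1/5) + (-2)·(2/5) + (-6)·(1/5) = -2.
The best pure response is s1 with expected payoff -8/5.

-8/5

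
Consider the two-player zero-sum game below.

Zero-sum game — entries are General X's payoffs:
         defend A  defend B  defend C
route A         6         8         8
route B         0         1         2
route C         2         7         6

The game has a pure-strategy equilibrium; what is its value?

6

Row minima: 6, 0, 2 → General X's maximin is 6.
Column maxima: 6, 8, 8 → General Y's minimax is 6.
They coincide at (route A, defend A), so the value is 6.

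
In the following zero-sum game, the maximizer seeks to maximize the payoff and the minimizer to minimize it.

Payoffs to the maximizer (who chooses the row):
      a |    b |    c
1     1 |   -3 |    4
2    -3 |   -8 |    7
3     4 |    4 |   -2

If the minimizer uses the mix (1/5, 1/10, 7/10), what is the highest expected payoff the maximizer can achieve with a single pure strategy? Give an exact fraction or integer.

1: (1)·(1/5) + (-3)·(1/10) + (4)·(7/10) = 27/10.
2: (-3)·(1/5) + (-8)·(1/10) + (7)·(7/10) = 7/2.
3: (4)·(1/5) + (4)·(1/10) + (-2)·(7/10) = -1/5.
The best pure response is 2 with expected payoff 7/2.

7/2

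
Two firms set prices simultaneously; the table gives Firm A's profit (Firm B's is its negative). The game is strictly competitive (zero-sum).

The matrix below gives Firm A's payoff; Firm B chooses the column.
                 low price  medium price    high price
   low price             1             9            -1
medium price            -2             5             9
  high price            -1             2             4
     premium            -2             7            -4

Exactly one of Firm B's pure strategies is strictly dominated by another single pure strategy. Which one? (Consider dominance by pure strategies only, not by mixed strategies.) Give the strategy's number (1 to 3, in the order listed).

2

Firm B prefers columns that give Firm A less. Compare medium price with low price: 1 < 9, -2 < 5, -1 < 2, -2 < 7.
So low price strictly dominates medium price for Firm B; medium price is strictly dominated.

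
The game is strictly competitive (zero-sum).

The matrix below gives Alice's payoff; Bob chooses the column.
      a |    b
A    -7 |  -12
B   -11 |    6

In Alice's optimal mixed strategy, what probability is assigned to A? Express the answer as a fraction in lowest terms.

17/22

Row minima are -12 and -11, so Alice's maximin is -11; column maxima are -7 and 6, so Bob's minimax is -7. These differ, so the equilibrium is in mixed strategies.
Let Alice play A with probability p. Bob is indifferent when −7p − 11(1−p) = −12p + 6(1−p), giving p = 17/22.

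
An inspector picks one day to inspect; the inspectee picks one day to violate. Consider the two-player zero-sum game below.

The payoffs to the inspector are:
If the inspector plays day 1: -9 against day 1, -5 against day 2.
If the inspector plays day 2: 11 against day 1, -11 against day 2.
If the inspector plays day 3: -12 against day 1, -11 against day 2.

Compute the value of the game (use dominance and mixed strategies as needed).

-77/13

Row day 3 is strictly dominated by row day 1, so the inspector never plays it.
The remaining 2×2 game on (day 1, day 2) × (day 1, day 2) has no saddle point. Let the inspector play day 1 with probability p; indifference gives −9p + 11(1−p) = −5p − 11(1−p), so p = 11/13.
Similarly the inspectee's optimal q on day 1 is 3/13, and the value is -9·(3/13) + (-5)·(10/13) = -77/13.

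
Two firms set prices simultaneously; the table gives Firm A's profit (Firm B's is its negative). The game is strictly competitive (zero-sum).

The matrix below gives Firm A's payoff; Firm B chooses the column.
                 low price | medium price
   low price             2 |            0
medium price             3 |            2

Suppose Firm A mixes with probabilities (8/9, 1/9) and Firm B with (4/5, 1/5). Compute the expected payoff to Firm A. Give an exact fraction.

26/15

Against (4/5, 1/5), each row's expected payoff is low price: 8/5; medium price: 14/5.
Taking the (8/9, 1/9)-weighted average: (8/9)·(8/5) + (1/9)·(14/5) = 26/15.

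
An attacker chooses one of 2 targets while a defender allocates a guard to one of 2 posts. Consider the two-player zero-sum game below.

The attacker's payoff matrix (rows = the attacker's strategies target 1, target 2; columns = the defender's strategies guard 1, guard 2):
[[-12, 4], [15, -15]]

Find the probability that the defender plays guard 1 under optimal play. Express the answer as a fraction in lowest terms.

19/46

Row minima are -12 and -15, so the attacker's maximin is -12; column maxima are 15 and 4, so the defender's minimax is 4. These differ, so the equilibrium is in mixed strategies.
Let the defender play guard 1 with probability q. The attacker is indifferent when −12q + 4(1−q) = 15q − 15(1−q), giving q = 19/46.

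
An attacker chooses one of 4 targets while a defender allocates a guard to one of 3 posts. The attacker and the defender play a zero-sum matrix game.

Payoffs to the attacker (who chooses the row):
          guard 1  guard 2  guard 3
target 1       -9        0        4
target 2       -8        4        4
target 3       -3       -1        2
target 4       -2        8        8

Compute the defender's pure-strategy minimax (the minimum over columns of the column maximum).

The worst case (largest entry) in each column is guard 1: -2, guard 2: 8, guard 3: 8.
The best (smallest) of these is -2.

-2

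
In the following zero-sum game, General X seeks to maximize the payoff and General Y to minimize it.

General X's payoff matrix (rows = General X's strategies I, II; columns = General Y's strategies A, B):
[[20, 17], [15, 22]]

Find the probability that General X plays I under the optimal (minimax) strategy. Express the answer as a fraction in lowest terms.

7/10

Row minima are 17 and 15, so General X's maximin is 17; column maxima are 20 and 22, so General Y's minimax is 20. These differ, so the equilibrium is in mixed strategies.
Let General X play I with probability p. General Y is indifferent when 20p + 15(1−p) = 17p + 22(1−p), giving p = 7/10.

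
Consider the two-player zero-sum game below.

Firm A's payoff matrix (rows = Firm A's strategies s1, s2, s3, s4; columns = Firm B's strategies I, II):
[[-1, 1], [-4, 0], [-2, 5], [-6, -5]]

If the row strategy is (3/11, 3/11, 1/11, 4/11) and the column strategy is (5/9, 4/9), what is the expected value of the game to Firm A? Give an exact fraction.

Against (5/9, 4/9), each row's expected payoff is s1: -1/9; s2: -20/9; s3: 10/9; s4: -50/9.
Taking the (3/11, 3/11, 1/11, 4/11)-weighted average: (3/11)·(-1/9) + (3/11)·(-20/9) + (1/11)·(10/9) + (4/11)·(-50/9) = -23/9.

-23/9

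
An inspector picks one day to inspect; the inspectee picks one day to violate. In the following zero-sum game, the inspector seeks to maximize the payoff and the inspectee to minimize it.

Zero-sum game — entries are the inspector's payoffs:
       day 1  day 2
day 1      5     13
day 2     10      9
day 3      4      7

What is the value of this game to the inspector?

Row day 3 is strictly dominated by row day 1, so the inspector never plays it.
The remaining 2×2 game on (day 1, day 2) × (day 1, day 2) has no saddle point. Let the inspector play day 1 with probability p; indifference gives 5p + 10(1−p) = 13p + 9(1−p), so p = 1/9.
Similarly the inspectee's optimal q on day 1 is 4/9, and the value is 5·(4/9) + (13)·(5/9) = 85/9.

85/9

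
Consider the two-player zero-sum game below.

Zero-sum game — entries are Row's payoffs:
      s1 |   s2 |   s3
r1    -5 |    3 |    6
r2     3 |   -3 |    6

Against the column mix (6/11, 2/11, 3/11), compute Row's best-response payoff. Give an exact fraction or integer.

r1: (-5)·(6/11) + (3)·(2/11) + (6)·(3/11) = -6/11.
r2: (3)·(6/11) + (-3)·(2/11) + (6)·(3/11) = 30/11.
The best pure response is r2 with expected payoff 30/11.

30/11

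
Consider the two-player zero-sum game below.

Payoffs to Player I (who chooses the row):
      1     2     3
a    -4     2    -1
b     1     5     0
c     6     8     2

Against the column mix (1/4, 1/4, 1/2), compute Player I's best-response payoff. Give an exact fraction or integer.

9/2

a: (-4)·(1/4) + (2)·(1/4) + (-1)·(1/2) = -1.
b: (1)·(1/4) + (5)·(1/4) + (0)·(1/2) = 3/2.
c: (6)·(1/4) + (8)·(1/4) + (2)·(1/2) = 9/2.
The best pure response is c with expected payoff 9/2.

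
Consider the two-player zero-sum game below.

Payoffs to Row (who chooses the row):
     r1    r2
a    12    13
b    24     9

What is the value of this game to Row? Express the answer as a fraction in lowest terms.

51/4

Row minima are 12 and 9, so Row's maximin is 12; column maxima are 24 and 13, so Column's minimax is 13. These differ, so the equilibrium is in mixed strategies.
Let Row play a with probability p. Column is indifferent when 12p + 24(1−p) = 13p + 9(1−p), giving p = 15/16.
Let Column play r1 with probability q. Row is indifferent when 12q + 13(1−q) = 24q + 9(1−q), giving q = 1/4.
The value is 12·(1/4) + (13)·(3/4) = 51/4.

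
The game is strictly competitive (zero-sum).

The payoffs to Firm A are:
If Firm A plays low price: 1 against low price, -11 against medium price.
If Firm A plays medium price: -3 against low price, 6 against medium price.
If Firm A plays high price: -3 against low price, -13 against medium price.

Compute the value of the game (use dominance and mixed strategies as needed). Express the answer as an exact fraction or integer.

-9/7

Row high price is strictly dominated by row low price, so Firm A never plays it.
The remaining 2×2 game on (low price, medium price) × (low price, medium price) has no saddle point. Let Firm A play low price with probability p; indifference gives p − 3(1−p) = −11p + 6(1−p), so p = 3/7.
Similarly Firm B's optimal q on low price is 17/21, and the value is 1·(17/21) + (-11)·(4/21) = -9/7.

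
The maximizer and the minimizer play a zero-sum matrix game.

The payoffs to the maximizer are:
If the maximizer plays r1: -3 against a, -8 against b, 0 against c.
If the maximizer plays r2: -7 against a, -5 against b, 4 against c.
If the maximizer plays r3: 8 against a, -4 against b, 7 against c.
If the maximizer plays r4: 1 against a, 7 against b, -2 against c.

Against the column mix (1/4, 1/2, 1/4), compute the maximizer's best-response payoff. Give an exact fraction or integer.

r1: (-3)·(1/4) + (-8)·(1/2) + (0)·(1/4) = -19/4.
r2: (-7)·(1/4) + (-5)·(1/2) + (4)·(1/4) = -13/4.
r3: (8)·(1/4) + (-4)·(1/2) + (7)·(1/4) = 7/4.
r4: (1)·(1/4) + (7)·(1/2) + (-2)·(1/4) = 13/4.
The best pure response is r4 with expected payoff 13/4.

13/4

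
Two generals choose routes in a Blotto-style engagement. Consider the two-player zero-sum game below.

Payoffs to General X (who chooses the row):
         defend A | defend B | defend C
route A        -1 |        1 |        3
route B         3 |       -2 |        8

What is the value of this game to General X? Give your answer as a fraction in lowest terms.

Column defend C is strictly dominated by defend A for General Y (it gives General X more in every row).
The remaining 2×2 game on (route A, route B) × (defend A, defend B) has no saddle point. Let General X play route A with probability p; indifference gives −p + 3(1−p) = p − 2(1−p), so p = 5/7.
Similarly General Y's optimal q on defend A is 3/7, and the value is -1·(3/7) + (1)·(4/7) = 1/7.

1/7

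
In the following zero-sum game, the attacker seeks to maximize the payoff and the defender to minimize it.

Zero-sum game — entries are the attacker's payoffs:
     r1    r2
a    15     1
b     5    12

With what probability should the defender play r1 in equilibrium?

Row minima are 1 and 5, so the attacker's maximin is 5; column maxima are 15 and 12, so the defender's minimax is 12. These differ, so the equilibrium is in mixed strategies.
Let the defender play r1 with probability q. The attacker is indifferent when 15q + (1−q) = 5q + 12(1−q), giving q = 11/21.

11/21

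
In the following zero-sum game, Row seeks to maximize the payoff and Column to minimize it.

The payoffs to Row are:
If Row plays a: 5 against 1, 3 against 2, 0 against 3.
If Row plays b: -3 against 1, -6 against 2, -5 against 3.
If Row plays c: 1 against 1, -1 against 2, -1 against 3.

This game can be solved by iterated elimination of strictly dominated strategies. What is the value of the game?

0

Column 1 is strictly dominated by 2 for Column (3<5, -6<-3, -1<1); eliminate 1.
Row b is strictly dominated by row a (3>-6, 0>-5); eliminate b.
Row c is strictly dominated by row a (3>-1, 0>-1); eliminate c.
Column 2 is strictly dominated by 3 for Column (0<3); eliminate 2.
Only (a, 3) remains, with payoff 0.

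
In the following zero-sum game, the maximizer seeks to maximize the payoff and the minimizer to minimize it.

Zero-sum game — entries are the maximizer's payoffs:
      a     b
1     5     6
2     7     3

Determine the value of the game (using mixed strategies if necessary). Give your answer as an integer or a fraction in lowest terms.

27/5

Row minima are 5 and 3, so the maximizer's maximin is 5; column maxima are 7 and 6, so the minimizer's minimax is 6. These differ, so the equilibrium is in mixed strategies.
Let the maximizer play 1 with probability p. The minimizer is indifferent when 5p + 7(1−p) = 6p + 3(1−p), giving p = 4/5.
Let the minimizer play a with probability q. The maximizer is indifferent when 5q + 6(1−q) = 7q + 3(1−q), giving q = 3/5.
The value is 5·(3/5) + (6)·(2/5) = 27/5.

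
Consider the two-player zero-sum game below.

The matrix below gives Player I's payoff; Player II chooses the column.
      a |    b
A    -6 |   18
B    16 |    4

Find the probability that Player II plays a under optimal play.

Row minima are -6 and 4, so Player I's maximin is 4; column maxima are 16 and 18, so Player II's minimax is 16. These differ, so the equilibrium is in mixed strategies.
Let Player II play a with probability q. Player I is indifferent when −6q + 18(1−q) = 16q + 4(1−q), giving q = 7/18.

7/18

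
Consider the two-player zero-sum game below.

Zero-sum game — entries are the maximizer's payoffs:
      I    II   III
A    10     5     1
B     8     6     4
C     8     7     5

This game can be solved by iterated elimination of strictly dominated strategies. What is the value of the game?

5

Column I is strictly dominated by II for the minimizer (5<10, 6<8, 7<8); eliminate I.
Row B is strictly dominated by row C (7>6, 5>4); eliminate B.
Column II is strictly dominated by III for the minimizer (1<5, 5<7); eliminate II.
Row A is strictly dominated by row C (5>1); eliminate A.
Only (C, III) remains, with payoff 5.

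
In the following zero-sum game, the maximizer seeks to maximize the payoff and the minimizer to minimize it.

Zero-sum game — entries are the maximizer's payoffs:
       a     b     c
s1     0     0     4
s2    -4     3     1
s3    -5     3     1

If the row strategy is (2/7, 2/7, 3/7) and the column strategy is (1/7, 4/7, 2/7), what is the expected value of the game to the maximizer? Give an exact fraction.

Against (1/7, 4/7, 2/7), each row's expected payoff is s1: 8/7; s2: 10/7; s3: 9/7.
Taking the (2/7, 2/7, 3/7)-weighted average: (2/7)·(8/7) + (2/7)·(10/7) + (3/7)·(9/7) = 9/7.

9/7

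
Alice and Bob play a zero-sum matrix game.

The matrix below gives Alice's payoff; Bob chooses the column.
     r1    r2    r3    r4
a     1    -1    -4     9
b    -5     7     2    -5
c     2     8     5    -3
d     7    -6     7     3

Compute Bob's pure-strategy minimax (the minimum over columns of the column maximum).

The worst case (largest entry) in each column is r1: 7, r2: 8, r3: 7, r4: 9.
The best (smallest) of these is 7.

7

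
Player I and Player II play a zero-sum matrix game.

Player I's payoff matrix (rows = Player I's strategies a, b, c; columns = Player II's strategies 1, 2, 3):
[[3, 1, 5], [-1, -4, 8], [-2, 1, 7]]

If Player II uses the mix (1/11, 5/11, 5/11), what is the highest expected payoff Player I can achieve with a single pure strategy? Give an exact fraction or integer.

a: (3)·(1/11) + (1)·(5/11) + (5)·(5/11) = 3.
b: (-1)·(1/11) + (-4)·(5/11) + (8)·(5/11) = 19/11.
c: (-2)·(1/11) + (1)·(5/11) + (7)·(5/11) = 38/11.
The best pure response is c with expected payoff 38/11.

38/11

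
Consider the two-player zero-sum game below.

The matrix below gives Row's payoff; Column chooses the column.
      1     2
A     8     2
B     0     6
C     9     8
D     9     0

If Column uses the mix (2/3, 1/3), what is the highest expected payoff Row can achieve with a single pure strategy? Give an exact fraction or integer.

A: (8)·(2/3) + (2)·(1/3) = 6.
B: (0)·(2/3) + (6)·(1/3) = 2.
C: (9)·(2/3) + (8)·(1/3) = 26/3.
D: (9)·(2/3) + (0)·(1/3) = 6.
The best pure response is C with expected payoff 26/3.

26/3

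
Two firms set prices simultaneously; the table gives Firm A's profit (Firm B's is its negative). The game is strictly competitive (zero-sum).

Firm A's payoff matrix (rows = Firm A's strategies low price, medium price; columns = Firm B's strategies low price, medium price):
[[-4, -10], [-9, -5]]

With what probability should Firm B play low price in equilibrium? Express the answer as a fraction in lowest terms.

1/2

Row minima are -10 and -9, so Firm A's maximin is -9; column maxima are -4 and -5, so Firm B's minimax is -5. These differ, so the equilibrium is in mixed strategies.
Let Firm B play low price with probability q. Firm A is indifferent when −4q − 10(1−q) = −9q − 5(1−q), giving q = 1/2.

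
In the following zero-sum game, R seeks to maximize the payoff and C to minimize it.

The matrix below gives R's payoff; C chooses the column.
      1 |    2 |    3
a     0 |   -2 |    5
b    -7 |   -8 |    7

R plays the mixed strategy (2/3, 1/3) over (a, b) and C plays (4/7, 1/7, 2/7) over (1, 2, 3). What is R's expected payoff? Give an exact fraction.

Against (4/7, 1/7, 2/7), each row's expected payoff is a: 8/7; b: -22/7.
Taking the (2/3, 1/3)-weighted average: (2/3)·(8/7) + (1/3)·(-22/7) = -2/7.

-2/7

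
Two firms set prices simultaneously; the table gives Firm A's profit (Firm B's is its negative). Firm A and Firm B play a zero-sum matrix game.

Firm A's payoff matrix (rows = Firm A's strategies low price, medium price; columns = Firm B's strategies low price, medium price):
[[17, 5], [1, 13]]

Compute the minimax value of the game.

9

Row minima are 5 and 1, so Firm A's maximin is 5; column maxima are 17 and 13, so Firm B's minimax is 13. These differ, so the equilibrium is in mixed strategies.
Let Firm A play low price with probability p. Firm B is indifferent when 17p + (1−p) = 5p + 13(1−p), giving p = 1/2.
Let Firm B play low price with probability q. Firm A is indifferent when 17q + 5(1−q) = q + 13(1−q), giving q = 1/3.
The value is 17·(1/3) + (5)·(2/3) = 9.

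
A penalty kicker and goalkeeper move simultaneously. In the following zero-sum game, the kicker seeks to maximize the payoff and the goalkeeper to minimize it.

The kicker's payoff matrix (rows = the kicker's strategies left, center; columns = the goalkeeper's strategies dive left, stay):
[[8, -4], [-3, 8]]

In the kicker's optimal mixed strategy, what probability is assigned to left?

11/23

Row minima are -4 and -3, so the kicker's maximin is -3; column maxima are 8 and 8, so the goalkeeper's minimax is 8. These differ, so the equilibrium is in mixed strategies.
Let the kicker play left with probability p. The goalkeeper is indifferent when 8p − 3(1−p) = −4p + 8(1−p), giving p = 11/23.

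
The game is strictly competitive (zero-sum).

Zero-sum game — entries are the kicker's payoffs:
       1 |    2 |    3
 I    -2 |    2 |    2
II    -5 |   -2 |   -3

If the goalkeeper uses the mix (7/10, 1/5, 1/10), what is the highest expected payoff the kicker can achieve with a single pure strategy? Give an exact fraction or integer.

I: (-2)·(7/10) + (2)·(1/5) + (2)·(1/10) = -4/5.
II: (-5)·(7/10) + (-2)·(1/5) + (-3)·(1/10) = -21/5.
The best pure response is I with expected payoff -4/5.

-4/5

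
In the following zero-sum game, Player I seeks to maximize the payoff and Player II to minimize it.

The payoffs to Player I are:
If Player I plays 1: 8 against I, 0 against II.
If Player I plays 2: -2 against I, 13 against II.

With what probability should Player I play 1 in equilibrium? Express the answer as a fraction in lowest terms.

Row minima are 0 and -2, so Player I's maximin is 0; column maxima are 8 and 13, so Player II's minimax is 8. These differ, so the equilibrium is in mixed strategies.
Let Player I play 1 with probability p. Player II is indifferent when 8p − 2(1−p) = 13(1−p), giving p = 15/23.

15/23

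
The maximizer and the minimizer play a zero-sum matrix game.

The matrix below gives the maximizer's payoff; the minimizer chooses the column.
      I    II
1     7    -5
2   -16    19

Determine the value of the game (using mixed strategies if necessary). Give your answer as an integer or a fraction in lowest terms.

Row minima are -5 and -16, so the maximizer's maximin is -5; column maxima are 7 and 19, so the minimizer's minimax is 7. These differ, so the equilibrium is in mixed strategies.
Let the maximizer play 1 with probability p. The minimizer is indifferent when 7p − 16(1−p) = −5p + 19(1−p), giving p = 35/47.
Let the minimizer play I with probability q. The maximizer is indifferent when 7q − 5(1−q) = −16q + 19(1−q), giving q = 24/47.
The value is 7·(24/47) + (-5)·(23/47) = 53/47.

53/47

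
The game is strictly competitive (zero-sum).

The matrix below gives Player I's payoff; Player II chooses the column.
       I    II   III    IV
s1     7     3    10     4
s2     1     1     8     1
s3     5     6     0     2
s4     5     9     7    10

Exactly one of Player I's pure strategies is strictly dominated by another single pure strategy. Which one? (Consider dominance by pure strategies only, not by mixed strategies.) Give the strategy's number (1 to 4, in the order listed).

Compare s2 with s1: 7 > 1, 3 > 1, 10 > 8, 4 > 1.
So s1 strictly dominates s2 for Player I; s2 is strictly dominated.

2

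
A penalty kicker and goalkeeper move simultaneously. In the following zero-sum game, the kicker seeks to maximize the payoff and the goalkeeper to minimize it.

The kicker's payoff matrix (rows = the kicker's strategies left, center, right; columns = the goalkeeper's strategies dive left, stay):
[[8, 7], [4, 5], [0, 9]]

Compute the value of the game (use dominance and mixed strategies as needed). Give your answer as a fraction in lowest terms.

Row center is strictly dominated by row left, so the kicker never plays it.
The remaining 2×2 game on (left, right) × (dive left, stay) has no saddle point. Let the kicker play left with probability p; indifference gives 8p = 7p + 9(1−p), so p = 9/10.
Similarly the goalkeeper's optimal q on dive left is 1/5, and the value is 8·(1/5) + (7)·(4/5) = 36/5.

36/5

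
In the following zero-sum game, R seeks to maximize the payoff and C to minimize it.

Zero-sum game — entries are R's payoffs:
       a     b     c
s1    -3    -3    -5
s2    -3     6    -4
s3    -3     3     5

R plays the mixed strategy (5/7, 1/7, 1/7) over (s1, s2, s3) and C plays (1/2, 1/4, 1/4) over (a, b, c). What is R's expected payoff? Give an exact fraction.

-18/7

Against (1/2, 1/4, 1/4), each row's expected payoff is s1: -7/2; s2: -1; s3: 1/2.
Taking the (5/7, 1/7, 1/7)-weighted average: (5/7)·(-7/2) + (1/7)·(-1) + (1/7)·(1/2) = -18/7.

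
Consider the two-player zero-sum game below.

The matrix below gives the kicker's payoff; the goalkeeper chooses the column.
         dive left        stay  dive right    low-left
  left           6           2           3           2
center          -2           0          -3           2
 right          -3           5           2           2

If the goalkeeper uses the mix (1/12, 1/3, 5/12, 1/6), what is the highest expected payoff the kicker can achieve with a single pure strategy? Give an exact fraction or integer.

left: (6)·(1/12) + (2)·(1/3) + (3)·(5/12) + (2)·(1/6) = 11/4.
center: (-2)·(1/12) + (0)·(1/3) + (-3)·(5/12) + (2)·(1/6) = -13/12.
right: (-3)·(1/12) + (5)·(1/3) + (2)·(5/12) + (2)·(1/6) = 31/12.
The best pure response is left with expected payoff 11/4.

11/4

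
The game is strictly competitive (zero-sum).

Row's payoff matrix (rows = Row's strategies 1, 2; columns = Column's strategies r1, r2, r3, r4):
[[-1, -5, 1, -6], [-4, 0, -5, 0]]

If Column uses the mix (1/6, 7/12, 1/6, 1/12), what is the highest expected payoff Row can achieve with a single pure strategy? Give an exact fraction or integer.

-3/2

1: (-1)·(1/6) + (-5)·(7/12) + (1)·(1/6) + (-6)·(1/12) = -41/12.
2: (-4)·(1/6) + (0)·(7/12) + (-5)·(1/6) + (0)·(1/12) = -3/2.
The best pure response is 2 with expected payoff -3/2.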